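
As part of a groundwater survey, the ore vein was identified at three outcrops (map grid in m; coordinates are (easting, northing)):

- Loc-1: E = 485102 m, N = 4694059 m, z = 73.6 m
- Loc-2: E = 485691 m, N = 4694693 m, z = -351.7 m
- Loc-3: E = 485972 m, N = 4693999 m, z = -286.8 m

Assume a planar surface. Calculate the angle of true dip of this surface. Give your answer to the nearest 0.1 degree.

27.0°

Two edge vectors: Loc-1→Loc-2 = (589, 634, -425.3), Loc-1→Loc-3 = (870, -60, -360.4).
Normal n = (Loc-1→Loc-2) × (Loc-1→Loc-3) = (-254011.6, -157735.4, -586920).
So ∂z/∂E = −n_x/n_z = −0.43279 and ∂z/∂N = −n_y/n_z = −0.26875.
Gradient magnitude |∇z| = √(a² + b²) = √(0.18730 + 0.07223) = 0.50944.
True dip = arctan(0.50944) = 27.0°, dipping toward ENE (azimuth ≈ 058°).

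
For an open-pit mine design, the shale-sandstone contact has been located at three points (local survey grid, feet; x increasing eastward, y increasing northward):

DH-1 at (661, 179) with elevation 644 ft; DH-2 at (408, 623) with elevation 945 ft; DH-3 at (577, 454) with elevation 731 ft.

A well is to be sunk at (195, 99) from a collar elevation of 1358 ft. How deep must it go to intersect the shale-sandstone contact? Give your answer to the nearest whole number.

Two edge vectors: DH-1→DH-2 = (-253, 444, 301), DH-1→DH-3 = (-84, 275, 87).
Normal n = (DH-1→DH-2) × (DH-1→DH-3) = (-44147, -3273, -32279).
So ∂z/∂x = −n_x/n_z = −1.36767 and ∂z/∂y = −n_y/n_z = −0.10140.
Intercept c from DH-1: 644 + 904.03 + 18.15 = 1566.18.
At (195, 99): z_contact = −266.7 − 10.0 + 1566.18 = 1289.4 ft.
Depth below ground = 1358 − 1289.4 = 69 ft.

69 ft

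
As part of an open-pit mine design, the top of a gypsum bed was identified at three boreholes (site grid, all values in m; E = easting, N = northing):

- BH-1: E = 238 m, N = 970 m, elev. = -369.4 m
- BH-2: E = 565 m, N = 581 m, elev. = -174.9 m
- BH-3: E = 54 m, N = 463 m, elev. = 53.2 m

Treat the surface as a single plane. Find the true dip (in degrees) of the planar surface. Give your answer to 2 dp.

38.08°

Let the plane be z = a·E + b·N + c.
BH-2−BH-1: 327a − 389b = 194.5;  BH-3−BH-1: −184a − 507b = 422.6.
Solving gives a = −0.27713, b = −0.73296.
Gradient magnitude |∇z| = √(a² + b²) = √(0.07680 + 0.53723) = 0.78360.
True dip = arctan(0.78360) = 38.08°, dipping toward NNE (azimuth ≈ 021°).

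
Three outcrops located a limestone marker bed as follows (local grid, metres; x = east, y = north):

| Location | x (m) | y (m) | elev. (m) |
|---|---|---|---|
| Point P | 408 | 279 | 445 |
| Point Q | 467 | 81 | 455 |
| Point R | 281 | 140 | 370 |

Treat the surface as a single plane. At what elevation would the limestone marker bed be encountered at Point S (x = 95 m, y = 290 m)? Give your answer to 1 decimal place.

Let the plane be z = a·x + b·y + c.
Point Q−Point P: 59a − 198b = 10;  Point R−Point P: −127a − 139b = −75.
Solving gives a = 0.48700, b = 0.09461.
Then c = 445 − a·408 − b·279 = 219.91.
At (95, 290): z = 46.3 + 27.4 + 219.91 = 293.6 m.

293.6 m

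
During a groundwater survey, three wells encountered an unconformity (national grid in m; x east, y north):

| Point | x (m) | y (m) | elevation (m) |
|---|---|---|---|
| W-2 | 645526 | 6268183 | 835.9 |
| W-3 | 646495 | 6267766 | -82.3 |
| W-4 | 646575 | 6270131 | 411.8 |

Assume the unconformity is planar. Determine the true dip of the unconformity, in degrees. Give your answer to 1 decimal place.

Two edge vectors: W-2→W-3 = (969, -417, -918.2), W-2→W-4 = (1049, 1948, -424.1).
Normal n = (W-2→W-3) × (W-2→W-4) = (1965503.3, -552238.9, 2325045).
So ∂z/∂x = −n_x/n_z = −0.84536 and ∂z/∂y = −n_y/n_z = 0.23752.
Gradient magnitude |∇z| = √(a² + b²) = √(0.71464 + 0.05641) = 0.87809.
True dip = arctan(0.87809) = 41.3°, dipping toward ESE (azimuth ≈ 106°).

41.3°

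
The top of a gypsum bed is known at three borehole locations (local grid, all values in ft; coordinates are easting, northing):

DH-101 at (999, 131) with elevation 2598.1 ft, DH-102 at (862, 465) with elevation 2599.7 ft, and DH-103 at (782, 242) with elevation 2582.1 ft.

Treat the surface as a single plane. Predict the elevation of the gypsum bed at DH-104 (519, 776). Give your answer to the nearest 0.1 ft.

Two edge vectors: DH-101→DH-102 = (-137, 334, 1.6), DH-101→DH-103 = (-217, 111, -16).
Normal n = (DH-101→DH-102) × (DH-101→DH-103) = (-5521.6, -2539.2, 57271).
So ∂z/∂easting = −n_x/n_z = 0.09641 and ∂z/∂northing = −n_y/n_z = 0.04434.
Intercept c from DH-101: 2598.1 − 96.32 − 5.81 = 2495.98.
At (519, 776): z = 50.0 + 34.4 + 2495.98 = 2580.4 ft.

2580.4 ft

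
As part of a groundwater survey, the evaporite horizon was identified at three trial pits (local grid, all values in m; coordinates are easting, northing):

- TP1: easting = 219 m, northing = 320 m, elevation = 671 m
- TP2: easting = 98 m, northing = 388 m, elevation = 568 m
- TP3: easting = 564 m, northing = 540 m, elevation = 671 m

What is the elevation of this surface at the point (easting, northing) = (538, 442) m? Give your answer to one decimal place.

Let the plane be z = a·easting + b·northing + c.
TP2−TP1: −121a + 68b = −103;  TP3−TP1: 345a + 220b = 0.
Solving gives a = 0.45248, b = −0.70956.
Then c = 671 − a·219 − b·320 = 798.97.
At (538, 442): z = 243.4 − 313.6 + 798.97 = 728.8 m.

728.8 m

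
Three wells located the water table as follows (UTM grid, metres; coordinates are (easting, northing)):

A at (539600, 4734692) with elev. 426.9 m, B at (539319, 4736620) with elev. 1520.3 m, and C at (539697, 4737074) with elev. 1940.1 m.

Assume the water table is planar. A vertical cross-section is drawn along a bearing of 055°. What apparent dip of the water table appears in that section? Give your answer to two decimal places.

Let the plane be z = a·E + b·N + c.
B−A: −281a + 1928b = 1093.4;  C−A: 97a + 2382b = 1513.2.
Solving gives a = 0.36547, b = 0.62038.
Unit vector along 055° is (sin 55°, cos 55°) = (0.8192, 0.5736).
Slope in that direction = a·(0.8192) + b·(0.5736) = 0.65521.
Apparent dip = arctan|0.65521| = 33.23° (true dip is 35.8°, so apparent ≤ true as expected).

33.23°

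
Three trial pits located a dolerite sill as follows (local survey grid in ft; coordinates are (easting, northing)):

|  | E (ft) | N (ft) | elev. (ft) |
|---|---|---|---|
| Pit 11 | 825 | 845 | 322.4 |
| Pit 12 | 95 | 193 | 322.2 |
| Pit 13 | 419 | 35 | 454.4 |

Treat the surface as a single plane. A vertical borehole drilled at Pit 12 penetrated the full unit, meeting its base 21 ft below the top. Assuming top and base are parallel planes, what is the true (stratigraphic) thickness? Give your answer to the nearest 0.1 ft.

Let the plane be z = a·E + b·N + c.
Pit 12−Pit 11: −730a − 652b = −0.2;  Pit 13−Pit 11: −406a − 810b = 132.
Solving gives a = 0.26402, b = −0.29530.
|∇z| = √(a²+b²) = 0.39612, so dip δ = arctan(0.39612) = 21.61°.
True thickness = vertical thickness × cos δ = 21 × cos 21.61° = 19.5 ft.

19.5 ft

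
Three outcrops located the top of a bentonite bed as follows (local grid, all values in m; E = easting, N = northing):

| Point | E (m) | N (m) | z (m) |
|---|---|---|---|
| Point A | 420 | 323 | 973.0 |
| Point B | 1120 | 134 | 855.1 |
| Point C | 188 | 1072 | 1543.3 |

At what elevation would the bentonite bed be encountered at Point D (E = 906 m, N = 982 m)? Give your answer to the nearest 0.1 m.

Let the plane be z = a·E + b·N + c.
Point B−Point A: 700a − 189b = −117.9;  Point C−Point A: −232a + 749b = 570.3.
Solving gives a = 0.040544, b = 0.773974.
Then c = 973 − a·420 − b·323 = 705.98.
At (906, 982): z = 36.7 + 760.0 + 705.98 = 1502.8 m.

1502.8 m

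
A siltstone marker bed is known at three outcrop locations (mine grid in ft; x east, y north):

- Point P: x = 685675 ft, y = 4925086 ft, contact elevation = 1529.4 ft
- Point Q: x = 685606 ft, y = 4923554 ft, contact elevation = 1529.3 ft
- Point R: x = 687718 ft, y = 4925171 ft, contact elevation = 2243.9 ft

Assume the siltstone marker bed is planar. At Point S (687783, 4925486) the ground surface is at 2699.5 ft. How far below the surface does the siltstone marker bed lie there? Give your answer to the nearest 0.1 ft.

Let the plane be z = a·x + b·y + c.
Point Q−Point P: −69a − 1532b = −0.1;  Point R−Point P: 2043a + 85b = 714.5.
Solving gives a = 0.350384650, b = −0.015715758.
Then c = 1529.4 − a·685675 − b·4925086 = −161319.14.
At (687783, 4925486): z_contact = 240988.61 − 77407.74 − 161319.14 = 2261.72 ft.
Depth below ground = 2699.5 − 2261.72 = 437.8 ft.

437.8 ft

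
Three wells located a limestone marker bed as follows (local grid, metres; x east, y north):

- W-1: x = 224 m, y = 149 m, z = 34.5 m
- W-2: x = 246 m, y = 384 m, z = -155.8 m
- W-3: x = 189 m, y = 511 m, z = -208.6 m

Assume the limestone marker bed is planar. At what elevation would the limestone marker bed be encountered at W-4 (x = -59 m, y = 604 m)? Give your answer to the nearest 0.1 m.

Two edge vectors: W-1→W-2 = (22, 235, -190.3), W-1→W-3 = (-35, 362, -243.1).
Normal n = (W-1→W-2) × (W-1→W-3) = (11760.1, 12008.7, 16189).
So ∂z/∂x = −n_x/n_z = −0.72643 and ∂z/∂y = −n_y/n_z = −0.74178.
Intercept c from W-1: 34.5 + 162.72 + 110.53 = 307.74.
At (-59, 604): z = 42.9 − 448.0 + 307.74 = -97.4 m.

-97.4 m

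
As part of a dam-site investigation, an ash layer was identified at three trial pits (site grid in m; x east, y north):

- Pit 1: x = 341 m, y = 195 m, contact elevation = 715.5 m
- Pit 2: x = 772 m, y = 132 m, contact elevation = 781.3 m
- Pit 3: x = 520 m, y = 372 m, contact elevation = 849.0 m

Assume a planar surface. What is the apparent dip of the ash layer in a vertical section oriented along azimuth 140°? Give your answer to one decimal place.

Let the plane be z = a·x + b·y + c.
Pit 2−Pit 1: 431a − 63b = 65.8;  Pit 3−Pit 1: 179a + 177b = 133.5.
Solving gives a = 0.22906, b = 0.52259.
Unit vector along 140° is (sin 140°, cos 140°) = (0.6428, -0.7660).
Slope in that direction = a·(0.6428) + b·(-0.7660) = −0.25309.
Apparent dip = arctan|0.25309| = 14.2° (true dip is 29.7°, so apparent ≤ true as expected).

14.2°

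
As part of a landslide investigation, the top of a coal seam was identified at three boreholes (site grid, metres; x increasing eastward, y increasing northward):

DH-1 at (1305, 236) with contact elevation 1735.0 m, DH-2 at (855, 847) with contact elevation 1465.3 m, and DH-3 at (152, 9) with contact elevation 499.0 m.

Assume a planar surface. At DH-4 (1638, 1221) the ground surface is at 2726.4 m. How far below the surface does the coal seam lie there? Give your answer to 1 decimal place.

354.9 m

Let the plane be z = a·x + b·y + c.
DH-2−DH-1: −450a + 611b = −269.7;  DH-3−DH-1: −1153a − 227b = −1236.
Solving gives a = 1.012131, b = 0.304024.
Then c = 1735 − a·1305 − b·236 = 342.42.
At (1638, 1221): z_contact = 1657.87 + 371.21 + 342.42 = 2371.50 m.
Depth below ground = 2726.4 − 2371.50 = 354.9 m.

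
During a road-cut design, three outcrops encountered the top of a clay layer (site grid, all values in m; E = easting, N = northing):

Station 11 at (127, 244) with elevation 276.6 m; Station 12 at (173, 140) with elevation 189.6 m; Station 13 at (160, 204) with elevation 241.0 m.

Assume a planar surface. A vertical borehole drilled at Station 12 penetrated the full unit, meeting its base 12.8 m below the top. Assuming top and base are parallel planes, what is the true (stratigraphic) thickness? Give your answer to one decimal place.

10.1 m

Two edge vectors: Station 11→Station 12 = (46, -104, -87), Station 11→Station 13 = (33, -40, -35.6).
Normal n = (Station 11→Station 12) × (Station 11→Station 13) = (222.4, -1233.4, 1592).
So ∂z/∂E = −n_x/n_z = −0.13970 and ∂z/∂N = −n_y/n_z = 0.77475.
|∇z| = √(a²+b²) = 0.78724, so dip δ = arctan(0.78724) = 38.21°.
True thickness = vertical thickness × cos δ = 12.8 × cos 38.21° = 10.1 m.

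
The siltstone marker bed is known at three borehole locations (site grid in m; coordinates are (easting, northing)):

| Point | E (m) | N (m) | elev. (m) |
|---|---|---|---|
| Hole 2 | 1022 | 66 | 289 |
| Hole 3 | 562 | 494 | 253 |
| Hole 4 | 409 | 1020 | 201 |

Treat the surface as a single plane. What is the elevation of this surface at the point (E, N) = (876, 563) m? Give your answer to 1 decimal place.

239.9 m

Let the plane be z = a·E + b·N + c.
Hole 3−Hole 2: −460a + 428b = −36;  Hole 4−Hole 2: −613a + 954b = −88.
Solving gives a = −0.018813, b = −0.104331.
Then c = 289 − a·1022 − b·66 = 315.11.
At (876, 563): z = −16.5 − 58.7 + 315.11 = 239.9 m.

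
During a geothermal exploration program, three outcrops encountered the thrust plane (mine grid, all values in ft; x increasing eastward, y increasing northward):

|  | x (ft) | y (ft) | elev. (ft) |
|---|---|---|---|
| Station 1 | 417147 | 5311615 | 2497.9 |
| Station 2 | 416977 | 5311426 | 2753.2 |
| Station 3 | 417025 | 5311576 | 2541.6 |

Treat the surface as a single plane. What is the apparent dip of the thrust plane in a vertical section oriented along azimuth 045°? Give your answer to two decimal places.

Let the plane be z = a·x + b·y + c.
Station 2−Station 1: −170a − 189b = 255.3;  Station 3−Station 1: −122a − 39b = 43.7.
Solving gives a = 0.10332, b = −1.44373.
Unit vector along 045° is (sin 45°, cos 45°) = (0.7071, 0.7071).
Slope in that direction = a·(0.7071) + b·(0.7071) = −0.94781.
Apparent dip = arctan|0.94781| = 43.47° (true dip is 55.4°, so apparent ≤ true as expected).

43.47°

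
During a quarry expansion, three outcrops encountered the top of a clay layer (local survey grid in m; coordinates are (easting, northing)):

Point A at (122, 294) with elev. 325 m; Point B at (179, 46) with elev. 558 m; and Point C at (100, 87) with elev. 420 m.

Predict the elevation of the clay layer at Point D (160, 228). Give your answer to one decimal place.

Two edge vectors: Point A→Point B = (57, -248, 233), Point A→Point C = (-22, -207, 95).
Normal n = (Point A→Point B) × (Point A→Point C) = (24671, -10541, -17255).
So ∂z/∂E = −n_x/n_z = 1.42979 and ∂z/∂N = −n_y/n_z = −0.61090.
Intercept c from Point A: 325 − 174.43 + 179.60 = 330.17.
At (160, 228): z = 228.8 − 139.3 + 330.17 = 419.7 m.

419.7 m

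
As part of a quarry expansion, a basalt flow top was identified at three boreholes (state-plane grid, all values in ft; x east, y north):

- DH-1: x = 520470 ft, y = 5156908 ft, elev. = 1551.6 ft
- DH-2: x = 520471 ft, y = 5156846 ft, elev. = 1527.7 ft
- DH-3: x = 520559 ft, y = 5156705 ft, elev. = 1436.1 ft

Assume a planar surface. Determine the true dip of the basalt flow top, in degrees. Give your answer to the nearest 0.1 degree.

30.0°

Two edge vectors: DH-1→DH-2 = (1, -62, -23.9), DH-1→DH-3 = (89, -203, -115.5).
Normal n = (DH-1→DH-2) × (DH-1→DH-3) = (2309.3, -2011.6, 5315).
So ∂z/∂x = −n_x/n_z = −0.43449 and ∂z/∂y = −n_y/n_z = 0.37848.
Gradient magnitude |∇z| = √(a² + b²) = √(0.18878 + 0.14324) = 0.57621.
True dip = arctan(0.57621) = 30.0°, dipping toward SE (azimuth ≈ 131°).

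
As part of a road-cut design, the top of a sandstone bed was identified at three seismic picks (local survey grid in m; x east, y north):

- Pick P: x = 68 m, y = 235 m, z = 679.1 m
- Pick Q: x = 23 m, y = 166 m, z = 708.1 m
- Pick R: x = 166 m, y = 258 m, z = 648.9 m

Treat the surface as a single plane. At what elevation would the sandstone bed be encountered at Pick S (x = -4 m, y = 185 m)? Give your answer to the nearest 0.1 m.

Let the plane be z = a·x + b·y + c.
Pick Q−Pick P: −45a − 69b = 29;  Pick R−Pick P: 98a + 23b = −30.2.
Solving gives a = −0.24739, b = −0.25895.
Then c = 679.1 − a·68 − b·235 = 756.78.
At (-4, 185): z = 1.0 − 47.9 + 756.78 = 709.9 m.

709.9 m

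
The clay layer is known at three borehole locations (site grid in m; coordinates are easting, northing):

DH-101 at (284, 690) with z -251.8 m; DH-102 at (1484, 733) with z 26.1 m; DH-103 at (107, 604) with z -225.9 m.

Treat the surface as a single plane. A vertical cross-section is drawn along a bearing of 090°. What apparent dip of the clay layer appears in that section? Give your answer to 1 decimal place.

14.7°

Let the plane be z = a·easting + b·northing + c.
DH-102−DH-101: 1200a + 43b = 277.9;  DH-103−DH-101: −177a − 86b = 25.9.
Solving gives a = 0.26167, b = −0.83972.
Unit vector along 090° is (sin 90°, cos 90°) = (1.0000, 0.0000).
Slope in that direction = a·(1.0000) + b·(0.0000) = 0.26167.
Apparent dip = arctan|0.26167| = 14.7° (true dip is 41.3°, so apparent ≤ true as expected).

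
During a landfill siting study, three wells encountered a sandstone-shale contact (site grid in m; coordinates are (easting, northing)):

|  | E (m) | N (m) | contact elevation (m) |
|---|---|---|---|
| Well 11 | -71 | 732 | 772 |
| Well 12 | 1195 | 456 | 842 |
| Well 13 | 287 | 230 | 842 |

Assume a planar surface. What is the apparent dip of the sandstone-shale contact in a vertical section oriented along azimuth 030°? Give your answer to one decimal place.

5.0°

Let the plane be z = a·E + b·N + c.
Well 12−Well 11: 1266a − 276b = 70;  Well 13−Well 11: 358a − 502b = 70.
Solving gives a = 0.02948, b = −0.11842.
Unit vector along 030° is (sin 30°, cos 30°) = (0.5000, 0.8660).
Slope in that direction = a·(0.5000) + b·(0.8660) = −0.08782.
Apparent dip = arctan|0.08782| = 5.0° (true dip is 7.0°, so apparent ≤ true as expected).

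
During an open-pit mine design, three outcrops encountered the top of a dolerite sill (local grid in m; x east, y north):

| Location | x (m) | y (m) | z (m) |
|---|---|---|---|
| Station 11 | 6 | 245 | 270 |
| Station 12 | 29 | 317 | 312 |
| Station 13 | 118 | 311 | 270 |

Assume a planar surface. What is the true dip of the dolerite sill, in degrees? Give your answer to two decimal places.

Let the plane be z = a·x + b·y + c.
Station 12−Station 11: 23a + 72b = 42;  Station 13−Station 11: 112a + 66b = 0.
Solving gives a = −0.42346, b = 0.71861.
Gradient magnitude |∇z| = √(a² + b²) = √(0.17932 + 0.51640) = 0.83410.
True dip = arctan(0.83410) = 39.83°, dipping toward SSE (azimuth ≈ 149°).

39.83°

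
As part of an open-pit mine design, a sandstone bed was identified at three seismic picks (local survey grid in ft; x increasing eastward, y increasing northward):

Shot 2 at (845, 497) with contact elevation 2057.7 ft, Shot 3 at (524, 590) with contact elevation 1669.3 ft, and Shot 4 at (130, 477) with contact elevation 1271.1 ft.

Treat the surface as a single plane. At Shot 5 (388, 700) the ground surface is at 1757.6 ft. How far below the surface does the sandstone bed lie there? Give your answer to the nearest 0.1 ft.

Let the plane be z = a·x + b·y + c.
Shot 3−Shot 2: −321a + 93b = −388.4;  Shot 4−Shot 2: −715a − 20b = −786.6.
Solving gives a = 1.10981, b = −0.34571.
Then c = 2057.7 − a·845 − b·497 = 1291.73.
At (388, 700): z_contact = 430.61 − 242.00 + 1291.73 = 1480.34 ft.
Depth below ground = 1757.6 − 1480.34 = 277.3 ft.

277.3 ft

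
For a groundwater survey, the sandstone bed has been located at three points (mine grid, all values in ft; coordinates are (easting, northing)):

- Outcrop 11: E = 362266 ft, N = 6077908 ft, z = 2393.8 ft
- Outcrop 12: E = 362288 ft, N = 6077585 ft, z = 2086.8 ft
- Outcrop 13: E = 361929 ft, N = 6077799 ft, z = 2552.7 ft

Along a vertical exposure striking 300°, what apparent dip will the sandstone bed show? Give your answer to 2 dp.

Two edge vectors: Outcrop 11→Outcrop 12 = (22, -323, -307), Outcrop 11→Outcrop 13 = (-337, -109, 158.9).
Normal n = (Outcrop 11→Outcrop 12) × (Outcrop 11→Outcrop 13) = (-84787.7, 99963.2, -111249).
So ∂z/∂E = −n_x/n_z = −0.76214 and ∂z/∂N = −n_y/n_z = 0.89855.
Unit vector along 300° is (sin 300°, cos 300°) = (-0.8660, 0.5000).
Slope in that direction = a·(-0.8660) + b·(0.5000) = 1.10931.
Apparent dip = arctan|1.10931| = 47.97° (true dip is 49.7°, so apparent ≤ true as expected).

47.97°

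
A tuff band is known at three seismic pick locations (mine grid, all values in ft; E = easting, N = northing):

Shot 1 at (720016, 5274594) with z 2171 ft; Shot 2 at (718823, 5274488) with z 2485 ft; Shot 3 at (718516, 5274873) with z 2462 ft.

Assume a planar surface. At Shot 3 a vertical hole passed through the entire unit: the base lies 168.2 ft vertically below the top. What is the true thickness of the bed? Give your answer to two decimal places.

Two edge vectors: Shot 1→Shot 2 = (-1193, -106, 314), Shot 1→Shot 3 = (-1500, 279, 291).
Normal n = (Shot 1→Shot 2) × (Shot 1→Shot 3) = (-118452, -123837, -491847).
So ∂z/∂E = −n_x/n_z = −0.24083 and ∂z/∂N = −n_y/n_z = −0.25178.
|∇z| = √(a²+b²) = 0.34841, so dip δ = arctan(0.34841) = 19.21°.
True thickness = vertical thickness × cos δ = 168.2 × cos 19.21° = 158.84 ft.

158.84 ft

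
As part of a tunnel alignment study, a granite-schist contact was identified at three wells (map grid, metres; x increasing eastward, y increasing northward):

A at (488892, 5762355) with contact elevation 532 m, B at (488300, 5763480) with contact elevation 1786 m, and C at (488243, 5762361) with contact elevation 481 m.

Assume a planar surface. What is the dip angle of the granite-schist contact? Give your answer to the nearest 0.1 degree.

Two edge vectors: A→B = (-592, 1125, 1254), A→C = (-649, 6, -51).
Normal n = (A→B) × (A→C) = (-64899, -844038, 726573).
So ∂z/∂x = −n_x/n_z = 0.08932 and ∂z/∂y = −n_y/n_z = 1.16167.
Gradient magnitude |∇z| = √(a² + b²) = √(0.00798 + 1.34948) = 1.16510.
True dip = arctan(1.16510) = 49.4°, dipping toward S (azimuth ≈ 184°).

49.4°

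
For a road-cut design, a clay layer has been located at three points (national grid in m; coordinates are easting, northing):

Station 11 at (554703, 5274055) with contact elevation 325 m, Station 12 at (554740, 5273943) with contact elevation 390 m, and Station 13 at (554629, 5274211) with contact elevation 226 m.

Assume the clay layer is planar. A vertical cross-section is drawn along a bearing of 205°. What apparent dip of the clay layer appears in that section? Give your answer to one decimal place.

14.2°

Let the plane be z = a·easting + b·northing + c.
Station 12−Station 11: 37a − 112b = 65;  Station 13−Station 11: −74a + 156b = −99.
Solving gives a = 0.37679, b = −0.45588.
Unit vector along 205° is (sin 205°, cos 205°) = (-0.4226, -0.9063).
Slope in that direction = a·(-0.4226) + b·(-0.9063) = 0.25393.
Apparent dip = arctan|0.25393| = 14.2° (true dip is 30.6°, so apparent ≤ true as expected).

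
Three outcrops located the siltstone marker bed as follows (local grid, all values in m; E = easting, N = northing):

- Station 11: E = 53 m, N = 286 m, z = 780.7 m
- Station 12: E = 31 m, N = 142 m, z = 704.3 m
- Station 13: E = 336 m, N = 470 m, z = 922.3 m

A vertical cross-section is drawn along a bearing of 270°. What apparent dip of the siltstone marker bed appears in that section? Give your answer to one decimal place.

Let the plane be z = a·E + b·N + c.
Station 12−Station 11: −22a − 144b = −76.4;  Station 13−Station 11: 283a + 184b = 141.6.
Solving gives a = 0.17254, b = 0.50420.
Unit vector along 270° is (sin 270°, cos 270°) = (-1.0000, -0.0000).
Slope in that direction = a·(-1.0000) + b·(-0.0000) = −0.17254.
Apparent dip = arctan|0.17254| = 9.8° (true dip is 28.1°, so apparent ≤ true as expected).

9.8°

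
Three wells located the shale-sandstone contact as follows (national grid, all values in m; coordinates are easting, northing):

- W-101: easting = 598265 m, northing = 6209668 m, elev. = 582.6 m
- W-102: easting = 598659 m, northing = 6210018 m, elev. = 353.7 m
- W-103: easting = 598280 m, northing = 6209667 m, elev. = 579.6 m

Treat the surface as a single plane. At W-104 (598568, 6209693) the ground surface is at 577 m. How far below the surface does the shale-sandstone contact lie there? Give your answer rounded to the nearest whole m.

Let the plane be z = a·easting + b·northing + c.
W-102−W-101: 394a + 350b = −228.9;  W-103−W-101: 15a − 1b = −3.
Solving gives a = −0.22659461, b = −0.39891921.
Then c = 582.6 − a·598265 − b·6209668 = 2613302.06.
At (598568, 6209693): z_contact = −135632.3 − 2477165.8 + 2613302.06 = 504.0 m.
Depth below ground = 577 − 504.0 = 73 m.

73 m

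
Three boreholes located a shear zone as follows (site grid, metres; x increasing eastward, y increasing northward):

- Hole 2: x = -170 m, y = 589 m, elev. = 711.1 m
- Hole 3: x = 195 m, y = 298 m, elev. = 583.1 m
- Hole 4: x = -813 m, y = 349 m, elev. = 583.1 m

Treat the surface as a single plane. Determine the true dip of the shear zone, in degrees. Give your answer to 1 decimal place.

Let the plane be z = a·x + b·y + c.
Hole 3−Hole 2: 365a − 291b = −128;  Hole 4−Hole 2: −643a − 240b = −128.
Solving gives a = 0.02376, b = 0.46967.
Gradient magnitude |∇z| = √(a² + b²) = √(0.00056 + 0.22059) = 0.47027.
True dip = arctan(0.47027) = 25.2°, dipping toward S (azimuth ≈ 183°).

25.2°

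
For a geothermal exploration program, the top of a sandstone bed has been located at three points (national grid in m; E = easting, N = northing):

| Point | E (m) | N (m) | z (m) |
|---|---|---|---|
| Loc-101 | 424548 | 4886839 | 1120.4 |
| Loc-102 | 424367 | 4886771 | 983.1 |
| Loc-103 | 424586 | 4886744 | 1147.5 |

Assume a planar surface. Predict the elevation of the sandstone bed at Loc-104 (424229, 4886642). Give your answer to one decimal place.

877.2 m

Let the plane be z = a·E + b·N + c.
Loc-102−Loc-101: −181a − 68b = −137.3;  Loc-103−Loc-101: 38a − 95b = 27.1.
Solving gives a = 0.752631579, b = 0.015789474.
Then c = 1120.4 − a·424548 − b·4886839 = −395568.45.
At (424229, 4886642): z = 319288.1 + 77157.5 − 395568.45 = 877.2 m.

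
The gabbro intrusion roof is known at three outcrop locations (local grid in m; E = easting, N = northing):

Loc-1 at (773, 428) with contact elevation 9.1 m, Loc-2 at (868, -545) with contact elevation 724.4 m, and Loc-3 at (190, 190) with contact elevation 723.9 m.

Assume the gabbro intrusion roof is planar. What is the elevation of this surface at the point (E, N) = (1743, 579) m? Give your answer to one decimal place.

-978.8 m

Let the plane be z = a·E + b·N + c.
Loc-2−Loc-1: 95a − 973b = 715.3;  Loc-3−Loc-1: −583a − 238b = 714.8.
Solving gives a = −0.890467, b = −0.822091.
Then c = 9.1 − a·773 − b·428 = 1049.29.
At (1743, 579): z = −1552.1 − 476.0 + 1049.29 = -978.8 m.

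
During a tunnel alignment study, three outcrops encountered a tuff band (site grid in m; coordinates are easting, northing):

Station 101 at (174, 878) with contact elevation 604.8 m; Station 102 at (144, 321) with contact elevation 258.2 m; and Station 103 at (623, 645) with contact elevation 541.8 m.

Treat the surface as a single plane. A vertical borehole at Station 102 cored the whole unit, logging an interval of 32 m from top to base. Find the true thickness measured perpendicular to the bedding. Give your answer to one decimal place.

Let the plane be z = a·easting + b·northing + c.
Station 102−Station 101: −30a − 557b = −346.6;  Station 103−Station 101: 449a − 233b = −63.
Solving gives a = 0.17763, b = 0.61269.
|∇z| = √(a²+b²) = 0.63793, so dip δ = arctan(0.63793) = 32.53°.
True thickness = vertical thickness × cos δ = 32 × cos 32.53° = 27.0 m.

27.0 m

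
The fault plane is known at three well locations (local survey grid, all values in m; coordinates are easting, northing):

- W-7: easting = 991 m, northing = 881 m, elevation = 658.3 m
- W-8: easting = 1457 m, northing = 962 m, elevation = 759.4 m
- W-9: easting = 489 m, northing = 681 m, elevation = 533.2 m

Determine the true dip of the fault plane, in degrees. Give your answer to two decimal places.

13.48°

Two edge vectors: W-7→W-8 = (466, 81, 101.1), W-7→W-9 = (-502, -200, -125.1).
Normal n = (W-7→W-8) × (W-7→W-9) = (10086.9, 7544.4, -52538).
So ∂z/∂easting = −n_x/n_z = 0.19199 and ∂z/∂northing = −n_y/n_z = 0.14360.
Gradient magnitude |∇z| = √(a² + b²) = √(0.03686 + 0.02062) = 0.23975.
True dip = arctan(0.23975) = 13.48°, dipping toward SW (azimuth ≈ 233°).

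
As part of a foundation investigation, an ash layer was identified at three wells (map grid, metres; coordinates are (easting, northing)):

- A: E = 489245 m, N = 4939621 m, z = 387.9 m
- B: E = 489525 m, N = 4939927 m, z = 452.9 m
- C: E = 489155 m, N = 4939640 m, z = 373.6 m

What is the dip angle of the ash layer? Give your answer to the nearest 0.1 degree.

10.2°

Let the plane be z = a·E + b·N + c.
B−A: 280a + 306b = 65;  C−A: −90a + 19b = −14.3.
Solving gives a = 0.17075, b = 0.05618.
Gradient magnitude |∇z| = √(a² + b²) = √(0.02916 + 0.00316) = 0.17975.
True dip = arctan(0.17975) = 10.2°, dipping toward WSW (azimuth ≈ 252°).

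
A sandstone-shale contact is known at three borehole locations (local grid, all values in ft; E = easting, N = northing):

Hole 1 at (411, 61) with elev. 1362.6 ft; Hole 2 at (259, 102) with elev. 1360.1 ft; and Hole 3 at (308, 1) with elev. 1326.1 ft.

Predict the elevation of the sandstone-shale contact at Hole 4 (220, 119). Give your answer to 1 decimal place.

1362.0 ft

Two edge vectors: Hole 1→Hole 2 = (-152, 41, -2.5), Hole 1→Hole 3 = (-103, -60, -36.5).
Normal n = (Hole 1→Hole 2) × (Hole 1→Hole 3) = (-1646.5, -5290.5, 13343).
So ∂z/∂E = −n_x/n_z = 0.12340 and ∂z/∂N = −n_y/n_z = 0.39650.
Intercept c from Hole 1: 1362.6 − 50.72 − 24.19 = 1287.70.
At (220, 119): z = 27.1 + 47.2 + 1287.70 = 1362.0 ft.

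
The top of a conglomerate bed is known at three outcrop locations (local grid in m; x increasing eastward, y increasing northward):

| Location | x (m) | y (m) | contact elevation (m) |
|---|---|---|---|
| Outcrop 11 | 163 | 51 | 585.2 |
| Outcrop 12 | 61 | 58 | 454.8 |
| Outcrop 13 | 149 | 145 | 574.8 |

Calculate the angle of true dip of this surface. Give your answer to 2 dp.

Two edge vectors: Outcrop 11→Outcrop 12 = (-102, 7, -130.4), Outcrop 11→Outcrop 13 = (-14, 94, -10.4).
Normal n = (Outcrop 11→Outcrop 12) × (Outcrop 11→Outcrop 13) = (12184.8, 764.8, -9490).
So ∂z/∂x = −n_x/n_z = 1.28396 and ∂z/∂y = −n_y/n_z = 0.08059.
Gradient magnitude |∇z| = √(a² + b²) = √(1.64856 + 0.00649) = 1.28649.
True dip = arctan(1.28649) = 52.14°, dipping toward W (azimuth ≈ 266°).

52.14°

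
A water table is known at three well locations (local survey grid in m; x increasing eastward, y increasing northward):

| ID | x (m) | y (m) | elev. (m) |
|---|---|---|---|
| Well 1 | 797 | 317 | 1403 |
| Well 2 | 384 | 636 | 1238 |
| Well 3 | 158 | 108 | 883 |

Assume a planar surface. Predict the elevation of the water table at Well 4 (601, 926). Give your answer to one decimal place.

1497.1 m

Let the plane be z = a·x + b·y + c.
Well 2−Well 1: −413a + 319b = −165;  Well 3−Well 1: −639a − 209b = −520.
Solving gives a = 0.69054, b = 0.37678.
Then c = 1403 − a·797 − b·317 = 733.20.
At (601, 926): z = 415.0 + 348.9 + 733.20 = 1497.1 m.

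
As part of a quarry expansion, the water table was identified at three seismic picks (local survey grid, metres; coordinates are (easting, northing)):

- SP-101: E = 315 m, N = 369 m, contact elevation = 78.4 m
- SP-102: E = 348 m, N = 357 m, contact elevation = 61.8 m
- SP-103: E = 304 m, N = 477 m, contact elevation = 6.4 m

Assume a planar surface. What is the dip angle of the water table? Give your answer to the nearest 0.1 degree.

Let the plane be z = a·E + b·N + c.
SP-102−SP-101: 33a − 12b = −16.6;  SP-103−SP-101: −11a + 108b = −72.
Solving gives a = −0.77413, b = −0.74551.
Gradient magnitude |∇z| = √(a² + b²) = √(0.59927 + 0.55579) = 1.07474.
True dip = arctan(1.07474) = 47.1°, dipping toward NE (azimuth ≈ 046°).

47.1°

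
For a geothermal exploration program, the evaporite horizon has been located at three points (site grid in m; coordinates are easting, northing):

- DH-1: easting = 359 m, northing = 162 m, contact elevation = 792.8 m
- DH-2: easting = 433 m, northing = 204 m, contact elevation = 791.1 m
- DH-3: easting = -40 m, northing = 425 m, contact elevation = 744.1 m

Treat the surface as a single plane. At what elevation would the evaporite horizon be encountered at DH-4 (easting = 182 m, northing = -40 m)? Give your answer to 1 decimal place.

808.9 m

Let the plane be z = a·easting + b·northing + c.
DH-2−DH-1: 74a + 42b = −1.7;  DH-3−DH-1: −399a + 263b = −48.7.
Solving gives a = 0.04413, b = −0.11822.
Then c = 792.8 − a·359 − b·162 = 796.11.
At (182, -40): z = 8.0 + 4.7 + 796.11 = 808.9 m.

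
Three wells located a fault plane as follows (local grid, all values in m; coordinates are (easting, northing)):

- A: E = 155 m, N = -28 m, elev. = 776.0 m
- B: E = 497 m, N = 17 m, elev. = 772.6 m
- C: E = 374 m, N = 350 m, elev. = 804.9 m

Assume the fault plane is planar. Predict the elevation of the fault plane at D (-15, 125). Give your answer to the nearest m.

Let the plane be z = a·E + b·N + c.
B−A: 342a + 45b = −3.4;  C−A: 219a + 378b = 28.9.
Solving gives a = −0.02165, b = 0.08900.
Then c = 776 − a·155 − b·-28 = 781.85.
At (-15, 125): z = 0.3 + 11.1 + 781.85 = 793.3 m.

793 m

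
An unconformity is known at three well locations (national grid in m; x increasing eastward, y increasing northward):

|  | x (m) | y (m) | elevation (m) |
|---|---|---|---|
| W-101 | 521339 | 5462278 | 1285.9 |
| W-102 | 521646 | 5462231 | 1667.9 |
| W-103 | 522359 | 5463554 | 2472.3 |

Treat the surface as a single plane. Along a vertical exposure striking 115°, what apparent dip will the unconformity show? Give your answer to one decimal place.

48.8°

Let the plane be z = a·x + b·y + c.
W-102−W-101: 307a − 47b = 382;  W-103−W-101: 1020a + 1276b = 1186.4.
Solving gives a = 1.23545, b = −0.05780.
Unit vector along 115° is (sin 115°, cos 115°) = (0.9063, -0.4226).
Slope in that direction = a·(0.9063) + b·(-0.4226) = 1.14413.
Apparent dip = arctan|1.14413| = 48.8° (true dip is 51.0°, so apparent ≤ true as expected).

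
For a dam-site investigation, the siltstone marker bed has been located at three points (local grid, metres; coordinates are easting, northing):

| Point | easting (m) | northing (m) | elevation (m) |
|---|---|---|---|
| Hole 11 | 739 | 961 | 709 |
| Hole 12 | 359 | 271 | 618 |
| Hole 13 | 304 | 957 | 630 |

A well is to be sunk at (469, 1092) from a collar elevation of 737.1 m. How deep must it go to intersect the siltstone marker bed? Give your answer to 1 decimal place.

72.9 m

Let the plane be z = a·easting + b·northing + c.
Hole 12−Hole 11: −380a − 690b = −91;  Hole 13−Hole 11: −435a − 4b = −79.
Solving gives a = 0.181315, b = 0.032030.
Then c = 709 − a·739 − b·961 = 544.23.
At (469, 1092): z_contact = 85.04 + 34.98 + 544.23 = 664.24 m.
Depth below ground = 737.1 − 664.24 = 72.9 m.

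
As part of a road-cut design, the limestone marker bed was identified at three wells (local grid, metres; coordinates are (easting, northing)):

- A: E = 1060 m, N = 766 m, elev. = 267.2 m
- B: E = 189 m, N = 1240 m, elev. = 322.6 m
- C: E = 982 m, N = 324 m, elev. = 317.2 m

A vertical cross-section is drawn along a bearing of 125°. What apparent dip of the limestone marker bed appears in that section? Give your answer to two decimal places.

2.30°

Two edge vectors: A→B = (-871, 474, 55.4), A→C = (-78, -442, 50).
Normal n = (A→B) × (A→C) = (48186.8, 39228.8, 421954).
So ∂z/∂E = −n_x/n_z = −0.11420 and ∂z/∂N = −n_y/n_z = −0.09297.
Unit vector along 125° is (sin 125°, cos 125°) = (0.8192, -0.5736).
Slope in that direction = a·(0.8192) + b·(-0.5736) = −0.04022.
Apparent dip = arctan|0.04022| = 2.30° (true dip is 8.4°, so apparent ≤ true as expected).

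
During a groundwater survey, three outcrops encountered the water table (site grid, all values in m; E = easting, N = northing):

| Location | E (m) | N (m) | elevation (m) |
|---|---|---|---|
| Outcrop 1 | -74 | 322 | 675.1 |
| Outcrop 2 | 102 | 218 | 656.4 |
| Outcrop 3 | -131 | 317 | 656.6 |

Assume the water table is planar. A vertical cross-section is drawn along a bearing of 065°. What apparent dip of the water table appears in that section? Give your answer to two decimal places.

27.11°

Two edge vectors: Outcrop 1→Outcrop 2 = (176, -104, -18.7), Outcrop 1→Outcrop 3 = (-57, -5, -18.5).
Normal n = (Outcrop 1→Outcrop 2) × (Outcrop 1→Outcrop 3) = (1830.5, 4321.9, -6808).
So ∂z/∂E = −n_x/n_z = 0.26887 and ∂z/∂N = −n_y/n_z = 0.63483.
Unit vector along 065° is (sin 65°, cos 65°) = (0.9063, 0.4226).
Slope in that direction = a·(0.9063) + b·(0.4226) = 0.51197.
Apparent dip = arctan|0.51197| = 27.11° (true dip is 34.6°, so apparent ≤ true as expected).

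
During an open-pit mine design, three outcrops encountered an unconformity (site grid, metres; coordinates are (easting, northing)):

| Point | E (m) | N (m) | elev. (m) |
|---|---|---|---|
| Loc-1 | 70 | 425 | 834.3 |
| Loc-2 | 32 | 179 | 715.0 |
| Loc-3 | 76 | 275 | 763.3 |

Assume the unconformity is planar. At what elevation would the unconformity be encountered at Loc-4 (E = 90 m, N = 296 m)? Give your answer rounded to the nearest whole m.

774 m

Two edge vectors: Loc-1→Loc-2 = (-38, -246, -119.3), Loc-1→Loc-3 = (6, -150, -71).
Normal n = (Loc-1→Loc-2) × (Loc-1→Loc-3) = (-429, -3413.8, 7176).
So ∂z/∂E = −n_x/n_z = 0.05978 and ∂z/∂N = −n_y/n_z = 0.47572.
Intercept c from Loc-1: 834.3 − 4.18 − 202.18 = 627.93.
At (90, 296): z = 5.4 + 140.8 + 627.93 = 774.1 m.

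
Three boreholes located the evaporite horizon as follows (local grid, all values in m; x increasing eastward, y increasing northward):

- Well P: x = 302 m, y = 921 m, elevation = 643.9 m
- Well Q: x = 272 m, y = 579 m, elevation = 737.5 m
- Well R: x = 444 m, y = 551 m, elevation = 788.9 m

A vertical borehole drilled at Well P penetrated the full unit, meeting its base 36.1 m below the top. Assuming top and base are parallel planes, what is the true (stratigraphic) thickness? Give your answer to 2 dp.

Two edge vectors: Well P→Well Q = (-30, -342, 93.6), Well P→Well R = (142, -370, 145).
Normal n = (Well P→Well Q) × (Well P→Well R) = (-14958, 17641.2, 59664).
So ∂z/∂x = −n_x/n_z = 0.25070 and ∂z/∂y = −n_y/n_z = −0.29568.
|∇z| = √(a²+b²) = 0.38766, so dip δ = arctan(0.38766) = 21.19°.
True thickness = vertical thickness × cos δ = 36.1 × cos 21.19° = 33.66 m.

33.66 m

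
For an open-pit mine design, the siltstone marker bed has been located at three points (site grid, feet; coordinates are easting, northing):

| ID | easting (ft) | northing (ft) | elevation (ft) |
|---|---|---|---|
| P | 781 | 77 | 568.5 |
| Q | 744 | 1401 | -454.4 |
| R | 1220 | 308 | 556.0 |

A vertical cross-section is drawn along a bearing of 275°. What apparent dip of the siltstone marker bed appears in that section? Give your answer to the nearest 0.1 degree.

23.6°

Two edge vectors: P→Q = (-37, 1324, -1022.9), P→R = (439, 231, -12.5).
Normal n = (P→Q) × (P→R) = (219739.9, -449515.6, -589783).
So ∂z/∂easting = −n_x/n_z = 0.37258 and ∂z/∂northing = −n_y/n_z = −0.76217.
Unit vector along 275° is (sin 275°, cos 275°) = (-0.9962, 0.0872).
Slope in that direction = a·(-0.9962) + b·(0.0872) = −0.43759.
Apparent dip = arctan|0.43759| = 23.6° (true dip is 40.3°, so apparent ≤ true as expected).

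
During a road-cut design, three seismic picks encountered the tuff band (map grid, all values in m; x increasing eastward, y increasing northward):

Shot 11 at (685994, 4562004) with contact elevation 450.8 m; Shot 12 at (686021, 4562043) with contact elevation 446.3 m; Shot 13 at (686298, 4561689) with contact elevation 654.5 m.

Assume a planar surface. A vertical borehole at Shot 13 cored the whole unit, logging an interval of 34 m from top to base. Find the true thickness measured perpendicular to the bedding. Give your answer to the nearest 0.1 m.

Let the plane be z = a·x + b·y + c.
Shot 12−Shot 11: 27a + 39b = −4.5;  Shot 13−Shot 11: 304a − 315b = 203.7.
Solving gives a = 0.32055, b = −0.33731.
|∇z| = √(a²+b²) = 0.46533, so dip δ = arctan(0.46533) = 24.95°.
True thickness = vertical thickness × cos δ = 34 × cos 24.95° = 30.8 m.

30.8 m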